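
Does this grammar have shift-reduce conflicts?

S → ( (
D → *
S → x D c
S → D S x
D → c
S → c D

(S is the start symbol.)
Yes — I5: [D → c .] vs [D → . *]

A shift-reduce conflict occurs when an LR(0) state has both:
  - a complete (reduce) item [A → α .] (dot at the end), and
  - a shift item [B → β . c γ] (dot before a terminal).

Augment with S' → S and build the canonical LR(0) collection (I0 = CLOSURE({[S' → . S]}), then GOTO on every symbol after a dot until no new states appear). It has 14 states:
  I0: { [D → . *], [D → . c], [S → . ( (], [S → . D S x], [S → . c D], [S → . x D c], [S' → . S] }  — shift
  I1: { [S → ( . (] }  — shift
  I2: { [D → * .] }  — reduce
  I3: { [D → . *], [D → . c], [S → . ( (], [S → . D S x], [S → . c D], [S → . x D c], [S → D . S x] }  — shift
  I4: { [S' → S .] }  — accept
  I5: { [D → . *], [D → . c], [D → c .], [S → c . D] }  — shift, reduce
  I6: { [D → . *], [D → . c], [S → x . D c] }  — shift
  I7: { [S → x D . c] }  — shift
  I8: { [D → c .] }  — reduce
  I9: { [S → x D c .] }  — reduce
  I10: { [S → c D .] }  — reduce
  I11: { [S → D S . x] }  — shift
  I12: { [S → D S x .] }  — reduce
  I13: { [S → ( ( .] }  — reduce

I5 contains reduce item [D → c .] and shift items [D → . *], [D → . c] — shift-reduce conflict.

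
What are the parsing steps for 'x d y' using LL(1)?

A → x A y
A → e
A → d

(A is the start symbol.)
LL(1) parsing maintains a stack (initially the start symbol over $) and the input. At each step: if the stack top is a terminal, match it against the current input token; if it is a non-terminal N, replace it with the RHS of M[N, lookahead] (the unique production whose predict set contains the lookahead).

Stack is shown with the top on the left.

Stack    Input    Action
------------------------
A $      x d y $  output A → x A y
x A y $  x d y $  match 'x'
A y $    d y $    output A → d
d y $    d y $    match 'd'
y $      y $      match 'y'
$        $        accept

The string is accepted.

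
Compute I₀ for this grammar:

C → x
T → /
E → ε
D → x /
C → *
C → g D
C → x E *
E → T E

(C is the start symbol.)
{ [C → . *], [C → . g D], [C → . x E *], [C → . x], [C' → . C] }

First, augment the grammar with C' → C
I₀ = CLOSURE({ [C' → . C] }):
  [C' → . C] has the dot before C: add [C → . x], [C → . *], [C → . g D], [C → . x E *]
No further items can be added.

I₀ = { [C → . *], [C → . g D], [C → . x E *], [C → . x], [C' → . C] }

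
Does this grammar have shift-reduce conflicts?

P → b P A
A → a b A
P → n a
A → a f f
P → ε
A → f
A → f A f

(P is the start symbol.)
Yes — I0: [P → .] vs [P → . b P A]; I2: [P → .] vs [P → . b P A]; I8: [A → f .] vs [A → . a b A]

A shift-reduce conflict occurs when an LR(0) state has both:
  - a complete (reduce) item [A → α .] (dot at the end), and
  - a shift item [B → β . c γ] (dot before a terminal).

Augment with P' → P and build the canonical LR(0) collection (I0 = CLOSURE({[P' → . P]}), then GOTO on every symbol after a dot until no new states appear). It has 15 states:
  I0: { [P → . b P A], [P → . n a], [P → .], [P' → . P] }  — shift, reduce
  I1: { [P' → P .] }  — accept
  I2: { [P → . b P A], [P → . n a], [P → .], [P → b . P A] }  — shift, reduce
  I3: { [P → n . a] }  — shift
  I4: { [P → n a .] }  — reduce
  I5: { [A → . a b A], [A → . a f f], [A → . f A f], [A → . f], [P → b P . A] }  — shift
  I6: { [P → b P A .] }  — reduce
  I7: { [A → a . b A], [A → a . f f] }  — shift
  I8: { [A → . a b A], [A → . a f f], [A → . f A f], [A → . f], [A → f . A f], [A → f .] }  — shift, reduce
  I9: { [A → f A . f] }  — shift
  I10: { [A → f A f .] }  — reduce
  I11: { [A → . a b A], [A → . a f f], [A → . f A f], [A → . f], [A → a b . A] }  — shift
  I12: { [A → a f . f] }  — shift
  I13: { [A → a f f .] }  — reduce
  I14: { [A → a b A .] }  — reduce

I0 contains reduce item [P → .] and shift items [P → . b P A], [P → . n a] — shift-reduce conflict.
I2 contains reduce item [P → .] and shift items [P → . b P A], [P → . n a] — shift-reduce conflict.
I8 contains reduce item [A → f .] and shift items [A → . a b A], [A → . a f f], [A → . f], [A → . f A f] — shift-reduce conflict.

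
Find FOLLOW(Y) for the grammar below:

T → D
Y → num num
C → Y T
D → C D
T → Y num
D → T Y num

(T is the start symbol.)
To compute FOLLOW(Y), find every occurrence of Y on a right-hand side N → α Y β: add FIRST(β) \ {ε}, and if β is empty or nullable also add FOLLOW(N). Iterate to a fixed point.

In C → Y T: Y is followed by T, add FIRST(T) \ {ε} = { 'num' }
In T → Y num: Y is followed by num, add FIRST(num) \ {ε} = { 'num' }
In D → T Y num: Y is followed by num, add FIRST(num) \ {ε} = { 'num' }

Taking the union: FOLLOW(Y) = { 'num' }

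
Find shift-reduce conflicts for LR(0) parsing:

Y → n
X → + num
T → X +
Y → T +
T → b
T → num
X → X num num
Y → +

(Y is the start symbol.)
A shift-reduce conflict occurs when an LR(0) state has both:
  - a complete (reduce) item [A → α .] (dot at the end), and
  - a shift item [B → β . c γ] (dot before a terminal).

Augment with Y' → Y and build the canonical LR(0) collection (I0 = CLOSURE({[Y' → . Y]}), then GOTO on every symbol after a dot until no new states appear). It has 13 states:
  I0: { [T → . X +], [T → . b], [T → . num], [X → . + num], [X → . X num num], [Y → . +], [Y → . T +], [Y → . n], [Y' → . Y] }  — shift
  I1: { [X → + . num], [Y → + .] }  — shift, reduce
  I2: { [Y → T . +] }  — shift
  I3: { [T → X . +], [X → X . num num] }  — shift
  I4: { [Y' → Y .] }  — accept
  I5: { [T → b .] }  — reduce
  I6: { [Y → n .] }  — reduce
  I7: { [T → num .] }  — reduce
  I8: { [T → X + .] }  — reduce
  I9: { [X → X num . num] }  — shift
  I10: { [X → X num num .] }  — reduce
  I11: { [Y → T + .] }  — reduce
  I12: { [X → + num .] }  — reduce

I1 contains reduce item [Y → + .] and shift item [X → + . num] — shift-reduce conflict.

Answer: Yes — I1: [Y → + .] vs [X → + . num]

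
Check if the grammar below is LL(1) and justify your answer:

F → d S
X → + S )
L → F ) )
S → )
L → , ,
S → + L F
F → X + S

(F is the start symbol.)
A grammar is LL(1) if for each non-terminal N with multiple productions, the predict sets of those productions are pairwise disjoint, where PREDICT(N → α) = (FIRST(α) \ {ε}) ∪ (FOLLOW(N) if α ⇒* ε).

Relevant sets:
  FIRST(X) = { '+' }
  FIRST(F) = { '+', 'd' }

For F:
  PREDICT(F → d S) = { 'd' }
  PREDICT(F → X '+' S) = { '+' }
For L:
  PREDICT(L → F ')' ')') = { '+', 'd' }
  PREDICT(L → ',' ',') = { ',' }
For S:
  PREDICT(S → ')') = { ')' }
  PREDICT(S → '+' L F) = { '+' }
X has a single production, so nothing to check there.

All predict sets are disjoint. The grammar IS LL(1).

Answer: Yes, the grammar is LL(1).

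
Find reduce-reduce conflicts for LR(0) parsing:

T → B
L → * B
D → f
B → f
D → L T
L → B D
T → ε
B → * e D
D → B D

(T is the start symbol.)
Yes — I10: [B → f .] vs [D → f .]; I12: [D → B D .] vs [L → B D .]

Augment with T' → T and build the canonical LR(0) collection (I0 = CLOSURE({[T' → . T]}), then GOTO on every symbol after a dot until no new states appear). It has 14 states:
  I0: { [B → . * e D], [B → . f], [T → . B], [T → .], [T' → . T] }  — shift, reduce
  I1: { [B → * . e D] }  — shift
  I2: { [T → B .] }  — reduce
  I3: { [T' → T .] }  — accept
  I4: { [B → f .] }  — reduce
  I5: { [B → * e . D], [B → . * e D], [B → . f], [D → . B D], [D → . L T], [D → . f], [L → . * B], [L → . B D] }  — shift
  I6: { [B → * . e D], [B → . * e D], [B → . f], [L → * . B] }  — shift
  I7: { [B → . * e D], [B → . f], [D → . B D], [D → . L T], [D → . f], [D → B . D], [L → . * B], [L → . B D], [L → B . D] }  — shift
  I8: { [B → * e D .] }  — reduce
  I9: { [B → . * e D], [B → . f], [D → L . T], [T → . B], [T → .] }  — shift, reduce
  I10: { [B → f .], [D → f .] }  — 2 reduces
  I11: { [D → L T .] }  — reduce
  I12: { [D → B D .], [L → B D .] }  — 2 reduces
  I13: { [L → * B .] }  — reduce

I10 contains complete items [B → f .], [D → f .] — reduce-reduce conflict.
I12 contains complete items [D → B D .], [L → B D .] — reduce-reduce conflict.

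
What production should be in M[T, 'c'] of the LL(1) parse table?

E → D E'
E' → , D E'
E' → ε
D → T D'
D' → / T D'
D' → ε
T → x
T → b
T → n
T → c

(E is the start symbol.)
To find M[T, 'c'], we find productions for T where 'c' is in the predict set (PREDICT(N → α) = (FIRST(α) \ {ε}) ∪ (FOLLOW(N) if α ⇒* ε)).

T → x: PREDICT = { 'x' }
T → b: PREDICT = { 'b' }
T → n: PREDICT = { 'n' }
T → c: PREDICT = { 'c' }
  'c' is in predict set, so this production goes in M[T, 'c']

M[T, 'c'] = T → c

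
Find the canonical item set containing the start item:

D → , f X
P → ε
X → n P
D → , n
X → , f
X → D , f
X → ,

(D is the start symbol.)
{ [D → . , f X], [D → . , n], [D' → . D] }

First, augment the grammar with D' → D
I₀ = CLOSURE({ [D' → . D] }):
  [D' → . D] has the dot before D: add [D → . , f X], [D → . , n]
No further items can be added.

I₀ = { [D → . , f X], [D → . , n], [D' → . D] }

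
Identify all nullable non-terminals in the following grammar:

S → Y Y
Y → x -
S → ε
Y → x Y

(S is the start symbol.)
A non-terminal is nullable if it can derive ε (the empty string): either it has an ε-production, or it has a production whose right-hand side consists entirely of nullable non-terminals.

ε-productions: S → ε
So S is immediately nullable.
No further non-terminal can be added: every production for the remaining non-terminals contains a terminal or a non-nullable non-terminal.
Nullable = { 'S' }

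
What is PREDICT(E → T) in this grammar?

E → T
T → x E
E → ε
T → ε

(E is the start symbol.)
PREDICT(E → T) = (FIRST(RHS) \ {ε}) ∪ (FOLLOW(E) if ε ∈ FIRST(RHS), i.e. RHS ⇒* ε)
FIRST(T) = { 'x', ε }
FIRST(T) = { 'x', ε }
ε ∈ FIRST(T) (the right-hand side is nullable), so add FOLLOW(E) = { $ }
PREDICT(E → T) = { $, 'x' }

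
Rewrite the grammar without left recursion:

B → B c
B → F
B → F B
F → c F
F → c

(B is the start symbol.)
B → F B'
B → F B B'
B' → c B'
B' → ε
F → c F
F → c

B is directly left-recursive. The standard transformation for
  A → A α₁ | ... | A α_m | β₁ | ... | β_n
is
  A  → β₁ A' | ... | β_n A'
  A' → α₁ A' | ... | α_m A' | ε

B → F becomes B → F B'
B → F B becomes B → F B B'
B → B c becomes B' → c B'
Add B' → ε

Productions for other non-terminals are unchanged:
  F → c F
  F → c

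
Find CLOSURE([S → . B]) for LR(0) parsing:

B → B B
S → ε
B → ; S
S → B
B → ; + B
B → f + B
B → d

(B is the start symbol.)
Start with: [S → . B]
  [S → . B] has the dot before B: add [B → . B B], [B → . ; S], [B → . ; + B], [B → . f + B], [B → . d]
No further items can be added.

CLOSURE = { [B → . ; + B], [B → . ; S], [B → . B B], [B → . d], [B → . f + B], [S → . B] }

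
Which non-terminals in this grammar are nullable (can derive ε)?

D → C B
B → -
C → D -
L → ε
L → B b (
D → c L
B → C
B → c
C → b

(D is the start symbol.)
A non-terminal is nullable if it can derive ε (the empty string): either it has an ε-production, or it has a production whose right-hand side consists entirely of nullable non-terminals.

ε-productions: L → ε
So L is immediately nullable.
No further non-terminal can be added: every production for the remaining non-terminals contains a terminal or a non-nullable non-terminal.
Nullable = { 'L' }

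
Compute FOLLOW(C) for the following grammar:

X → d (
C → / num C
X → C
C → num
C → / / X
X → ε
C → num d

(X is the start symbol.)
To compute FOLLOW(C), find every occurrence of C on a right-hand side N → α C β: add FIRST(β) \ {ε}, and if β is empty or nullable also add FOLLOW(N). Iterate to a fixed point.

In C → / num C: C is at the end; this adds FOLLOW(C) to itself — nothing new
In X → C: C is at the end, add FOLLOW(X)

The FOLLOW sets referred to above (computed the same way, to a fixed point):
  FOLLOW(X) = { $ }

Taking the union: FOLLOW(C) = { $ }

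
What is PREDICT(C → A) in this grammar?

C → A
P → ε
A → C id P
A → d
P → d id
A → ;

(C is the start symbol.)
{ ';', 'd' }

PREDICT(C → A) = (FIRST(RHS) \ {ε}) ∪ (FOLLOW(C) if ε ∈ FIRST(RHS), i.e. RHS ⇒* ε)
FIRST(A) = { ';', 'd' }
FIRST(A) = { ';', 'd' }
ε ∉ FIRST(A), so FOLLOW(C) is not added.
PREDICT(C → A) = { ';', 'd' }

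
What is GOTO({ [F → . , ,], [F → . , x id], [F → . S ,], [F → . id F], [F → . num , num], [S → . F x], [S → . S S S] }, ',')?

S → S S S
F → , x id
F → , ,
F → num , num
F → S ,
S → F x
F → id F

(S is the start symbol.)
{ [F → , . ,], [F → , . x id] }

GOTO(I, ',') = CLOSURE({ [A → αX.β] : [A → α.Xβ] ∈ I, X = ',' })

Items with dot before ',', with the dot advanced:
  [F → . , ,] → [F → , . ,]
  [F → . , x id] → [F → , . x id]
Closure adds nothing (no advanced item has the dot before a non-terminal).

GOTO = { [F → , . ,], [F → , . x id] }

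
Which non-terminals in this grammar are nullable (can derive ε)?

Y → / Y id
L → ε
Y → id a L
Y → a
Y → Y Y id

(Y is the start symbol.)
A non-terminal is nullable if it can derive ε (the empty string): either it has an ε-production, or it has a production whose right-hand side consists entirely of nullable non-terminals.

ε-productions: L → ε
So L is immediately nullable.
No further non-terminal can be added: every production for the remaining non-terminals contains a terminal or a non-nullable non-terminal.
Nullable = { 'L' }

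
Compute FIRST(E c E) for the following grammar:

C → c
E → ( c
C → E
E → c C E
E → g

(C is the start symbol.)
{ '(', 'c', 'g' }

FIRST sets of the non-terminals involved (from the grammar, by fixed-point iteration):
  FIRST(E) = { '(', 'c', 'g' }

To compute FIRST(E c E), process the symbols left to right:
Symbol E is a non-terminal. Add FIRST(E) \ {ε} = { '(', 'c', 'g' }
E is not nullable (ε ∉ FIRST(E)), so stop here.
FIRST(E c E) = { '(', 'c', 'g' }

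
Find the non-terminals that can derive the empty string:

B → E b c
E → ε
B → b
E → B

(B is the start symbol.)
A non-terminal is nullable if it can derive ε (the empty string): either it has an ε-production, or it has a production whose right-hand side consists entirely of nullable non-terminals.

ε-productions: E → ε
So E is immediately nullable.
No further non-terminal can be added: every production for the remaining non-terminals contains a terminal or a non-nullable non-terminal.
Nullable = { 'E' }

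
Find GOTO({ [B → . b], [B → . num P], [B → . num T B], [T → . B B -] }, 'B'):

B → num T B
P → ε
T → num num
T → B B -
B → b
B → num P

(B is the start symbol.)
{ [B → . b], [B → . num P], [B → . num T B], [T → B . B -] }

GOTO(I, 'B') = CLOSURE({ [A → αX.β] : [A → α.Xβ] ∈ I, X = 'B' })

Items with dot before 'B', with the dot advanced:
  [T → . B B -] → [T → B . B -]
Closure of the advanced items:
  [T → B . B -] has the dot before B: add [B → . num T B], [B → . b], [B → . num P]

GOTO = { [B → . b], [B → . num P], [B → . num T B], [T → B . B -] }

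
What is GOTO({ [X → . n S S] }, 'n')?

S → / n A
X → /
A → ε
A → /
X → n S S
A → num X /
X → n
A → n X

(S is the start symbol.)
GOTO(I, 'n') = CLOSURE({ [A → αX.β] : [A → α.Xβ] ∈ I, X = 'n' })

Items with dot before 'n', with the dot advanced:
  [X → . n S S] → [X → n . S S]
Closure of the advanced items:
  [X → n . S S] has the dot before S: add [S → . / n A]

GOTO = { [S → . / n A], [X → n . S S] }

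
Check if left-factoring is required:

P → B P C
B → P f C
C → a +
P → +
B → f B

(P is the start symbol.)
Left-factoring is needed when two productions for the same non-terminal
share a common prefix on the right-hand side.

Productions for P:
  P → B P C
  P → +
Productions for B:
  B → P f C
  B → f B

No common prefixes found.

Answer: No, left-factoring is not needed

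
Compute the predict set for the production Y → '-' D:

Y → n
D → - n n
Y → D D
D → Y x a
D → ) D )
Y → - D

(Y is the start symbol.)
PREDICT(Y → '-' D) = (FIRST(RHS) \ {ε}) ∪ (FOLLOW(Y) if ε ∈ FIRST(RHS), i.e. RHS ⇒* ε)
FIRST('-' D) = { '-' }
ε ∉ FIRST('-' D), so FOLLOW(Y) is not added.
PREDICT(Y → '-' D) = { '-' }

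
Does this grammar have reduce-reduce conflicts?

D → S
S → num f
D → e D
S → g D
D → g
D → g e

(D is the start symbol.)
No reduce-reduce conflicts

Augment with D' → D and build the canonical LR(0) collection (I0 = CLOSURE({[D' → . D]}), then GOTO on every symbol after a dot until no new states appear). It has 10 states:
  I0: { [D → . S], [D → . e D], [D → . g e], [D → . g], [D' → . D], [S → . g D], [S → . num f] }  — shift
  I1: { [D' → D .] }  — accept
  I2: { [D → S .] }  — reduce
  I3: { [D → . S], [D → . e D], [D → . g e], [D → . g], [D → e . D], [S → . g D], [S → . num f] }  — shift
  I4: { [D → . S], [D → . e D], [D → . g e], [D → . g], [D → g . e], [D → g .], [S → . g D], [S → . num f], [S → g . D] }  — shift, reduce
  I5: { [S → num . f] }  — shift
  I6: { [S → num f .] }  — reduce
  I7: { [S → g D .] }  — reduce
  I8: { [D → . S], [D → . e D], [D → . g e], [D → . g], [D → e . D], [D → g e .], [S → . g D], [S → . num f] }  — shift, reduce
  I9: { [D → e D .] }  — reduce

No state contains more than one complete item.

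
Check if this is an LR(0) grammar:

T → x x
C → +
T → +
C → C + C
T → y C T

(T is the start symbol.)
A grammar is LR(0) if no state in the canonical LR(0) collection has:
  - both a shift item (dot before a terminal) and a complete item (shift-reduce conflict), or
  - two or more complete items (reduce-reduce conflict; the accept item [T' → T .] counts as a complete item here).

Augment with T' → T and build the canonical LR(0) collection (I0 = CLOSURE({[T' → . T]}), then GOTO on every symbol after a dot until no new states appear). It has 12 states:
  I0: { [T → . +], [T → . x x], [T → . y C T], [T' → . T] }  — shift
  I1: { [T → + .] }  — reduce
  I2: { [T' → T .] }  — accept
  I3: { [T → x . x] }  — shift
  I4: { [C → . +], [C → . C + C], [T → y . C T] }  — shift
  I5: { [C → + .] }  — reduce
  I6: { [C → C . + C], [T → . +], [T → . x x], [T → . y C T], [T → y C . T] }  — shift
  I7: { [C → . +], [C → . C + C], [C → C + . C], [T → + .] }  — shift, reduce
  I8: { [T → y C T .] }  — reduce
  I9: { [C → C + C .], [C → C . + C] }  — shift, reduce
  I10: { [C → . +], [C → . C + C], [C → C + . C] }  — shift
  I11: { [T → x x .] }  — reduce

Conflict in state I7:
  Shift-reduce conflict between [T → + .] and [C → . +]
So the grammar is NOT LR(0).

Answer: No. Shift-reduce conflict between [T → + .] and [C → . +]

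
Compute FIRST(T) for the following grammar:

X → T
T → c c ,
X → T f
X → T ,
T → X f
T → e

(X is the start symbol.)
To compute FIRST(T), examine every production with T on the left-hand side, reading each right-hand side left to right until a non-nullable symbol is reached.

FIRST sets of the other non-terminals involved (by the same procedure, iterated to a fixed point):
  FIRST(X) = { 'c', 'e' }

From T → c c ,:
  - c is a terminal: add 'c' and stop
From T → X f:
  - X is a non-terminal: add FIRST(X) \ {ε} = { 'c', 'e' }
    X is not nullable, so stop
From T → e:
  - e is a terminal: add 'e' and stop

Collecting: FIRST(T) = { 'c', 'e' }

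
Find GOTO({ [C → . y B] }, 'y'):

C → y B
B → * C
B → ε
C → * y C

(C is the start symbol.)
GOTO(I, 'y') = CLOSURE({ [A → αX.β] : [A → α.Xβ] ∈ I, X = 'y' })

Items with dot before 'y', with the dot advanced:
  [C → . y B] → [C → y . B]
Closure of the advanced items:
  [C → y . B] has the dot before B: add [B → . * C], [B → .]

GOTO = { [B → . * C], [B → .], [C → y . B] }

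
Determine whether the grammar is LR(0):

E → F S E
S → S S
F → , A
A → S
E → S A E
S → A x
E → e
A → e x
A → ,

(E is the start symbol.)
Augment with E' → E and build the canonical LR(0) collection (I0 = CLOSURE({[E' → . E]}), then GOTO on every symbol after a dot until no new states appear). It has 19 states:
  I0: { [A → . ,], [A → . S], [A → . e x], [E → . F S E], [E → . S A E], [E → . e], [E' → . E], [F → . , A], [S → . A x], [S → . S S] }  — shift
  I1: { [A → , .], [A → . ,], [A → . S], [A → . e x], [F → , . A], [S → . A x], [S → . S S] }  — shift, reduce
  I2: { [S → A . x] }  — shift
  I3: { [E' → E .] }  — accept
  I4: { [A → . ,], [A → . S], [A → . e x], [E → F . S E], [S → . A x], [S → . S S] }  — shift
  I5: { [A → . ,], [A → . S], [A → . e x], [A → S .], [E → S . A E], [S → . A x], [S → . S S], [S → S . S] }  — shift, reduce
  I6: { [A → e . x], [E → e .] }  — shift, reduce
  I7: { [A → e x .] }  — reduce
  I8: { [A → , .] }  — reduce
  I9: { [A → . ,], [A → . S], [A → . e x], [E → . F S E], [E → . S A E], [E → . e], [E → S A . E], [F → . , A], [S → . A x], [S → . S S], [S → A . x] }  — shift
  I10: { [A → . ,], [A → . S], [A → . e x], [A → S .], [S → . A x], [S → . S S], [S → S . S], [S → S S .] }  — shift, 2 reduces
  I11: { [A → e . x] }  — shift
  I12: { [E → S A E .] }  — reduce
  I13: { [S → A x .] }  — reduce
  I14: { [A → . ,], [A → . S], [A → . e x], [A → S .], [E → . F S E], [E → . S A E], [E → . e], [E → F S . E], [F → . , A], [S → . A x], [S → . S S], [S → S . S] }  — shift, reduce
  I15: { [E → F S E .] }  — reduce
  I16: { [A → . ,], [A → . S], [A → . e x], [A → S .], [E → S . A E], [S → . A x], [S → . S S], [S → S . S], [S → S S .] }  — shift, 2 reduces
  I17: { [F → , A .], [S → A . x] }  — shift, reduce
  I18: { [A → . ,], [A → . S], [A → . e x], [A → S .], [S → . A x], [S → . S S], [S → S . S] }  — shift, reduce

Conflict in state I1:
  Shift-reduce conflict between [A → , .] and [A → . ,]
So the grammar is NOT LR(0).

Answer: No. Shift-reduce conflict between [A → , .] and [A → . ,]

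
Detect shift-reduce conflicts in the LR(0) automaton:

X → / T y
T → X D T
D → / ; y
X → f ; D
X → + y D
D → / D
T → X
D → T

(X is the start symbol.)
A shift-reduce conflict occurs when an LR(0) state has both:
  - a complete (reduce) item [A → α .] (dot at the end), and
  - a shift item [B → β . c γ] (dot before a terminal).

Augment with X' → X and build the canonical LR(0) collection (I0 = CLOSURE({[X' → . X]}), then GOTO on every symbol after a dot until no new states appear). It has 20 states:
  I0: { [X → . + y D], [X → . / T y], [X → . f ; D], [X' → . X] }  — shift
  I1: { [X → + . y D] }  — shift
  I2: { [T → . X D T], [T → . X], [X → . + y D], [X → . / T y], [X → . f ; D], [X → / . T y] }  — shift
  I3: { [X' → X .] }  — accept
  I4: { [X → f . ; D] }  — shift
  I5: { [D → . / ; y], [D → . / D], [D → . T], [T → . X D T], [T → . X], [X → . + y D], [X → . / T y], [X → . f ; D], [X → f ; . D] }  — shift
  I6: { [D → . / ; y], [D → . / D], [D → . T], [D → / . ; y], [D → / . D], [T → . X D T], [T → . X], [X → . + y D], [X → . / T y], [X → . f ; D], [X → / . T y] }  — shift
  I7: { [X → f ; D .] }  — reduce
  I8: { [D → T .] }  — reduce
  I9: { [D → . / ; y], [D → . / D], [D → . T], [T → . X D T], [T → . X], [T → X . D T], [T → X .], [X → . + y D], [X → . / T y], [X → . f ; D] }  — shift, reduce
  I10: { [T → . X D T], [T → . X], [T → X D . T], [X → . + y D], [X → . / T y], [X → . f ; D] }  — shift
  I11: { [T → X D T .] }  — reduce
  I12: { [D → / ; . y] }  — shift
  I13: { [D → / D .] }  — reduce
  I14: { [D → T .], [X → / T . y] }  — shift, reduce
  I15: { [X → / T y .] }  — reduce
  I16: { [D → / ; y .] }  — reduce
  I17: { [X → / T . y] }  — shift
  I18: { [D → . / ; y], [D → . / D], [D → . T], [T → . X D T], [T → . X], [X → + y . D], [X → . + y D], [X → . / T y], [X → . f ; D] }  — shift
  I19: { [X → + y D .] }  — reduce

I9 contains reduce item [T → X .] and shift items [D → . / ; y], [D → . / D], [X → . + y D], [X → . / T y], [X → . f ; D] — shift-reduce conflict.
I14 contains reduce item [D → T .] and shift item [X → / T . y] — shift-reduce conflict.

Answer: Yes — I9: [T → X .] vs [D → . / ; y]; I14: [D → T .] vs [X → / T . y]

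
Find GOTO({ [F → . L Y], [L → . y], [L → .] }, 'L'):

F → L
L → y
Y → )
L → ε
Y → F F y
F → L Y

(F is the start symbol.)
{ [F → . L Y], [F → . L], [F → L . Y], [L → . y], [L → .], [Y → . )], [Y → . F F y] }

GOTO(I, 'L') = CLOSURE({ [A → αX.β] : [A → α.Xβ] ∈ I, X = 'L' })

Items with dot before 'L', with the dot advanced:
  [F → . L Y] → [F → L . Y]
Closure of the advanced items:
  [F → L . Y] has the dot before Y: add [Y → . )], [Y → . F F y]
  [Y → . F F y] has the dot before F: add [F → . L], [F → . L Y]
  [F → . L] has the dot before L: add [L → . y], [L → .]

GOTO = { [F → . L Y], [F → . L], [F → L . Y], [L → . y], [L → .], [Y → . )], [Y → . F F y] }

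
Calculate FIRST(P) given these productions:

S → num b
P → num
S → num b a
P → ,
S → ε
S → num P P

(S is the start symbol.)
To compute FIRST(P), examine every production with P on the left-hand side, reading each right-hand side left to right until a non-nullable symbol is reached.

From P → num:
  - num is a terminal: add 'num' and stop
From P → ,:
  - ',' is a terminal: add ',' and stop

Collecting: FIRST(P) = { ',', 'num' }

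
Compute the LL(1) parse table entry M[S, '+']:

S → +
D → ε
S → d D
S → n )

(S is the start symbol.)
To find M[S, '+'], we find productions for S where '+' is in the predict set (PREDICT(N → α) = (FIRST(α) \ {ε}) ∪ (FOLLOW(N) if α ⇒* ε)).

S → +: PREDICT = { '+' }
  '+' is in predict set, so this production goes in M[S, '+']
S → d D: PREDICT = { 'd' }
S → n ): PREDICT = { 'n' }

M[S, '+'] = S → +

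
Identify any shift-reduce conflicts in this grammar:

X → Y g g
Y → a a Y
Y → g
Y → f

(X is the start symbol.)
No shift-reduce conflicts

Augment with X' → X and build the canonical LR(0) collection (I0 = CLOSURE({[X' → . X]}), then GOTO on every symbol after a dot until no new states appear). It has 10 states:
  I0: { [X → . Y g g], [X' → . X], [Y → . a a Y], [Y → . f], [Y → . g] }  — shift
  I1: { [X' → X .] }  — accept
  I2: { [X → Y . g g] }  — shift
  I3: { [Y → a . a Y] }  — shift
  I4: { [Y → f .] }  — reduce
  I5: { [Y → g .] }  — reduce
  I6: { [Y → . a a Y], [Y → . f], [Y → . g], [Y → a a . Y] }  — shift
  I7: { [Y → a a Y .] }  — reduce
  I8: { [X → Y g . g] }  — shift
  I9: { [X → Y g g .] }  — reduce

No state contains both a complete item and a shift item.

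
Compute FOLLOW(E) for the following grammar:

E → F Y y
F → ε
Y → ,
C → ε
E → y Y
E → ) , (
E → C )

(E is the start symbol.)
{ $ }

To compute FOLLOW(E), find every occurrence of E on a right-hand side N → α E β: add FIRST(β) \ {ε}, and if β is empty or nullable also add FOLLOW(N). Iterate to a fixed point.

E is the start symbol, so $ ∈ FOLLOW(E).
E does not occur on any right-hand side.

Taking the union: FOLLOW(E) = { $ }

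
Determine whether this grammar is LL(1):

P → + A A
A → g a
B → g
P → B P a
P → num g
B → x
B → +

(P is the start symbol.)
No. Predict set conflict for P: { '+' }

A grammar is LL(1) if for each non-terminal N with multiple productions, the predict sets of those productions are pairwise disjoint, where PREDICT(N → α) = (FIRST(α) \ {ε}) ∪ (FOLLOW(N) if α ⇒* ε).

Relevant sets:
  FIRST(B) = { '+', 'g', 'x' }

For P:
  PREDICT(P → '+' A A) = { '+' }
  PREDICT(P → B P a) = { '+', 'g', 'x' }
  PREDICT(P → num g) = { 'num' }
For B:
  PREDICT(B → g) = { 'g' }
  PREDICT(B → x) = { 'x' }
  PREDICT(B → '+') = { '+' }
A has a single production, so nothing to check there.

Conflict found: Predict set conflict for P: { '+' }
The grammar is NOT LL(1).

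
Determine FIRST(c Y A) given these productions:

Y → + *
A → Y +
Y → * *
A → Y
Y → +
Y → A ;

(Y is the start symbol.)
To compute FIRST(c Y A), process the symbols left to right:
Symbol c is a terminal. Add 'c' and stop.
FIRST(c Y A) = { 'c' }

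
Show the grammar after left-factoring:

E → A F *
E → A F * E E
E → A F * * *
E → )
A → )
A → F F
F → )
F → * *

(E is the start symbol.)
E → A F * E'
E' → ε
E' → E E
E' → * *
E → )
A → )
A → F F
F → )
F → * *

Left-factoring transforms A → αβ₁ | αβ₂ into A → αA' and A' → β₁ | β₂
(α is the longest common prefix among the alternatives). Repeat until
no nonterminal has two alternatives with a common prefix.

Round 1: E has alternatives sharing prefix 'A F *'. Introduce E': E → A F * E'
  Add: E' → ε
  Add: E' → E E
  Add: E' → * *

No remaining common prefixes — done.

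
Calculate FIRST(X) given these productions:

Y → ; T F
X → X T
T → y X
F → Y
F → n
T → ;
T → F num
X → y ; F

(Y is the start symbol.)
{ 'y' }

From X → X T:
  - X is the symbol being defined: contributes nothing new
    X is not nullable, so stop
From X → y ; F:
  - y is a terminal: add 'y' and stop

Collecting: FIRST(X) = { 'y' }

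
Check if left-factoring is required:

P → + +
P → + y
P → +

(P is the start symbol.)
Left-factoring is needed when two productions for the same non-terminal
share a common prefix on the right-hand side.

Productions for P:
  P → + +
  P → + y
  P → +

Found common prefix '+' in productions for P

Answer: Yes, P has productions with common prefix '+'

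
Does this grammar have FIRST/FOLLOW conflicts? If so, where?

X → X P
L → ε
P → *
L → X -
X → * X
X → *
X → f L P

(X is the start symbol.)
Yes. L → X '-' with FOLLOW(L) on { '*' }

Nullable non-terminals: L.
FIRST sets used below: FIRST(X) = { '*', 'f' }

L: nullable alternative(s) L → ε; FOLLOW(L) = { '*' }
  L → ε: FIRST \ {ε} = { } — this is the only nullable alternative, skip
  L → X -: FIRST \ {ε} = { '*', 'f' } — overlaps FOLLOW(L) on { '*' }: CONFLICT

P, X have no nullable alternative, so no FIRST/FOLLOW check is needed there.

So the grammar has 1 FIRST/FOLLOW conflict (marked CONFLICT above).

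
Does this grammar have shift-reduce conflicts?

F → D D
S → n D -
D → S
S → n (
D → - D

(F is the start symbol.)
No shift-reduce conflicts

Augment with F' → F and build the canonical LR(0) collection (I0 = CLOSURE({[F' → . F]}), then GOTO on every symbol after a dot until no new states appear). It has 11 states:
  I0: { [D → . - D], [D → . S], [F → . D D], [F' → . F], [S → . n (], [S → . n D -] }  — shift
  I1: { [D → - . D], [D → . - D], [D → . S], [S → . n (], [S → . n D -] }  — shift
  I2: { [D → . - D], [D → . S], [F → D . D], [S → . n (], [S → . n D -] }  — shift
  I3: { [F' → F .] }  — accept
  I4: { [D → S .] }  — reduce
  I5: { [D → . - D], [D → . S], [S → . n (], [S → . n D -], [S → n . (], [S → n . D -] }  — shift
  I6: { [S → n ( .] }  — reduce
  I7: { [S → n D . -] }  — shift
  I8: { [S → n D - .] }  — reduce
  I9: { [F → D D .] }  — reduce
  I10: { [D → - D .] }  — reduce

No state contains both a complete item and a shift item.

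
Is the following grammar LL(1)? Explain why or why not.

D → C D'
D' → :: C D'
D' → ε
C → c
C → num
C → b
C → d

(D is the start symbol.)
Relevant sets:
  FOLLOW(D') = { $ }

For D':
  PREDICT(D' → :: C D') = { '::' }
  PREDICT(D' → ε) = { $ }
For C:
  PREDICT(C → c) = { 'c' }
  PREDICT(C → num) = { 'num' }
  PREDICT(C → b) = { 'b' }
  PREDICT(C → d) = { 'd' }
D has a single production, so nothing to check there.

All predict sets are disjoint. The grammar IS LL(1).

Answer: Yes, the grammar is LL(1).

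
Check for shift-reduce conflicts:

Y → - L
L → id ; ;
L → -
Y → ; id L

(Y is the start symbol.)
Augment with Y' → Y and build the canonical LR(0) collection (I0 = CLOSURE({[Y' → . Y]}), then GOTO on every symbol after a dot until no new states appear). It has 11 states:
  I0: { [Y → . - L], [Y → . ; id L], [Y' → . Y] }  — shift
  I1: { [L → . -], [L → . id ; ;], [Y → - . L] }  — shift
  I2: { [Y → ; . id L] }  — shift
  I3: { [Y' → Y .] }  — accept
  I4: { [L → . -], [L → . id ; ;], [Y → ; id . L] }  — shift
  I5: { [L → - .] }  — reduce
  I6: { [Y → ; id L .] }  — reduce
  I7: { [L → id . ; ;] }  — shift
  I8: { [L → id ; . ;] }  — shift
  I9: { [L → id ; ; .] }  — reduce
  I10: { [Y → - L .] }  — reduce

No state contains both a complete item and a shift item.

Answer: No shift-reduce conflicts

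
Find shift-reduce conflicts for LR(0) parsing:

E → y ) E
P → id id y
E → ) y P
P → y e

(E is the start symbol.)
Augment with E' → E and build the canonical LR(0) collection (I0 = CLOSURE({[E' → . E]}), then GOTO on every symbol after a dot until no new states appear). It has 13 states:
  I0: { [E → . ) y P], [E → . y ) E], [E' → . E] }  — shift
  I1: { [E → ) . y P] }  — shift
  I2: { [E' → E .] }  — accept
  I3: { [E → y . ) E] }  — shift
  I4: { [E → . ) y P], [E → . y ) E], [E → y ) . E] }  — shift
  I5: { [E → y ) E .] }  — reduce
  I6: { [E → ) y . P], [P → . id id y], [P → . y e] }  — shift
  I7: { [E → ) y P .] }  — reduce
  I8: { [P → id . id y] }  — shift
  I9: { [P → y . e] }  — shift
  I10: { [P → y e .] }  — reduce
  I11: { [P → id id . y] }  — shift
  I12: { [P → id id y .] }  — reduce

No state contains both a complete item and a shift item.

Answer: No shift-reduce conflicts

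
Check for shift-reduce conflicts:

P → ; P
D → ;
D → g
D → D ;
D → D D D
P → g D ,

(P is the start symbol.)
Yes — I10: [D → D D D .] vs [D → . ;]

Augment with P' → P and build the canonical LR(0) collection (I0 = CLOSURE({[P' → . P]}), then GOTO on every symbol after a dot until no new states appear). It has 12 states:
  I0: { [P → . ; P], [P → . g D ,], [P' → . P] }  — shift
  I1: { [P → . ; P], [P → . g D ,], [P → ; . P] }  — shift
  I2: { [P' → P .] }  — accept
  I3: { [D → . ;], [D → . D ;], [D → . D D D], [D → . g], [P → g . D ,] }  — shift
  I4: { [D → ; .] }  — reduce
  I5: { [D → . ;], [D → . D ;], [D → . D D D], [D → . g], [D → D . ;], [D → D . D D], [P → g D . ,] }  — shift
  I6: { [D → g .] }  — reduce
  I7: { [P → g D , .] }  — reduce
  I8: { [D → ; .], [D → D ; .] }  — 2 reduces
  I9: { [D → . ;], [D → . D ;], [D → . D D D], [D → . g], [D → D . ;], [D → D . D D], [D → D D . D] }  — shift
  I10: { [D → . ;], [D → . D ;], [D → . D D D], [D → . g], [D → D . ;], [D → D . D D], [D → D D . D], [D → D D D .] }  — shift, reduce
  I11: { [P → ; P .] }  — reduce

I10 contains reduce item [D → D D D .] and shift items [D → . ;], [D → D . ;], [D → . g] — shift-reduce conflict.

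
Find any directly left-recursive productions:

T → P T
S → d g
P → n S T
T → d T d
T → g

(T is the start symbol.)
Direct left recursion occurs when N → N α for some non-terminal N (the right-hand side begins with the left-hand side itself).

T → P T: starts with P
S → d g: starts with d
P → n S T: starts with n
T → d T d: starts with d
T → g: starts with g

No direct left recursion found.

Answer: No direct left recursion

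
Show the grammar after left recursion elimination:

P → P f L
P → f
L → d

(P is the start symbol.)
P → f P'
P' → f L P'
P' → ε
L → d

P is directly left-recursive. The standard transformation for
  A → A α₁ | ... | A α_m | β₁ | ... | β_n
is
  A  → β₁ A' | ... | β_n A'
  A' → α₁ A' | ... | α_m A' | ε

P → f becomes P → f P'
P → P f L becomes P' → f L P'
Add P' → ε

Productions for other non-terminals are unchanged:
  L → d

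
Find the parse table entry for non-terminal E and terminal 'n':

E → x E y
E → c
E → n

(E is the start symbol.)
E → n

To find M[E, 'n'], we find productions for E where 'n' is in the predict set (PREDICT(N → α) = (FIRST(α) \ {ε}) ∪ (FOLLOW(N) if α ⇒* ε)).

E → x E y: PREDICT = { 'x' }
E → c: PREDICT = { 'c' }
E → n: PREDICT = { 'n' }
  'n' is in predict set, so this production goes in M[E, 'n']

M[E, 'n'] = E → n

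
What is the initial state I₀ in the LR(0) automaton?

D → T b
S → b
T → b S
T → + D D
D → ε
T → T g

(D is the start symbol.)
First, augment the grammar with D' → D
I₀ = CLOSURE({ [D' → . D] }):
  [D' → . D] has the dot before D: add [D → . T b], [D → .]
  [D → . T b] has the dot before T: add [T → . b S], [T → . + D D], [T → . T g]
No further items can be added.

I₀ = { [D → . T b], [D → .], [D' → . D], [T → . + D D], [T → . T g], [T → . b S] }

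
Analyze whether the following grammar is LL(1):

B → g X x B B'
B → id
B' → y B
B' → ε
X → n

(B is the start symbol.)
A grammar is LL(1) if for each non-terminal N with multiple productions, the predict sets of those productions are pairwise disjoint, where PREDICT(N → α) = (FIRST(α) \ {ε}) ∪ (FOLLOW(N) if α ⇒* ε).

Relevant sets:
  FOLLOW(B') = { $, 'y' }

For B:
  PREDICT(B → g X x B B') = { 'g' }
  PREDICT(B → id) = { 'id' }
For B':
  PREDICT(B' → y B) = { 'y' }
  PREDICT(B' → ε) = { $, 'y' }
X has a single production, so nothing to check there.

Conflict found: Predict set conflict for B': { 'y' }
The grammar is NOT LL(1).

Answer: No. Predict set conflict for B': { 'y' }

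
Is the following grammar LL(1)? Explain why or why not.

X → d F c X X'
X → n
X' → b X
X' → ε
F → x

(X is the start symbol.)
A grammar is LL(1) if for each non-terminal N with multiple productions, the predict sets of those productions are pairwise disjoint, where PREDICT(N → α) = (FIRST(α) \ {ε}) ∪ (FOLLOW(N) if α ⇒* ε).

Relevant sets:
  FOLLOW(X') = { $, 'b' }

For X:
  PREDICT(X → d F c X X') = { 'd' }
  PREDICT(X → n) = { 'n' }
For X':
  PREDICT(X' → b X) = { 'b' }
  PREDICT(X' → ε) = { $, 'b' }
F has a single production, so nothing to check there.

Conflict found: Predict set conflict for X': { 'b' }
The grammar is NOT LL(1).

Answer: No. Predict set conflict for X': { 'b' }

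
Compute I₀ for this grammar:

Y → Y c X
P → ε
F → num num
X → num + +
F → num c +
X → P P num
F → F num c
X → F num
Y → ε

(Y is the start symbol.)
{ [Y → . Y c X], [Y → .], [Y' → . Y] }

First, augment the grammar with Y' → Y
I₀ = CLOSURE({ [Y' → . Y] }):
  [Y' → . Y] has the dot before Y: add [Y → . Y c X], [Y → .]
No further items can be added.

I₀ = { [Y → . Y c X], [Y → .], [Y' → . Y] }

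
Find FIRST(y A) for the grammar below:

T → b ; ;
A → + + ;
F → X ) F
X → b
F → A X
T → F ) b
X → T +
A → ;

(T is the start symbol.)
To compute FIRST(y A), process the symbols left to right:
Symbol y is a terminal. Add 'y' and stop.
FIRST(y A) = { 'y' }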